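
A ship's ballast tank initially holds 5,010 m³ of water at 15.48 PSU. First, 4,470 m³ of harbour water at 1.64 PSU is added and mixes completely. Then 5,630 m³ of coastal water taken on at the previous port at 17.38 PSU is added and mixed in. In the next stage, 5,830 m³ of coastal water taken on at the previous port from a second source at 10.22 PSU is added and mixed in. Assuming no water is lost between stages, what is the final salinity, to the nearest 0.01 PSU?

11.57 PSU

Weighted by volume,
Initial salt = 5,010×15.48 = 77,554.8
After stage 1: salt = 77,554.8 + 4,470×1.64 = 84,885.6; volume = 9,480 m³; S = 8.954 PSU
After stage 2: salt = 84,885.6 + 5,630×17.38 = 182,735; volume = 15,110 m³; S = 12.094 PSU
After stage 3: salt = 182,735 + 5,830×10.22 = 242,317.6; volume = 20,940 m³
S = 242,317.6 / 20,940 = 11.572 PSU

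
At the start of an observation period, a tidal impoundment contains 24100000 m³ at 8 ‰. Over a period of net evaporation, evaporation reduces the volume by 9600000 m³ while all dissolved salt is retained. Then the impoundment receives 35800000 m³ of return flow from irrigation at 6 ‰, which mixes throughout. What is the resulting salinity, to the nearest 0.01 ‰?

8.10 ‰

After evaporation: salt = 24,100,000×8 = 192,800,000; volume = 24,100,000 − 9,600,000 = 14,500,000 m³
After mixing: salt = 192,800,000 + 35,800,000×6 = 407,600,000; volume = 14,500,000 + 35,800,000 = 50,300,000 m³
S = 407,600,000 / 50,300,000 = 8.1034 ‰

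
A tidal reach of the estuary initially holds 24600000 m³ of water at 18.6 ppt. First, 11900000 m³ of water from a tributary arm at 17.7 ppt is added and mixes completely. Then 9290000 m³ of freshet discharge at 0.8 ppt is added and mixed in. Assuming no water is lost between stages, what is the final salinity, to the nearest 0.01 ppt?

14.75 ppt

Salt balance:
Initial salt = 24,600,000×18.6 = 457,560,000
After stage 1: salt = 457,560,000 + 11,900,000×17.7 = 668,190,000; volume = 36,500,000 m³; S = 18.307 ppt
After stage 2: salt = 668,190,000 + 9,290,000×0.8 = 675,622,000; volume = 45,790,000 m³
S = 675,622,000 / 45,790,000 = 14.7548 ppt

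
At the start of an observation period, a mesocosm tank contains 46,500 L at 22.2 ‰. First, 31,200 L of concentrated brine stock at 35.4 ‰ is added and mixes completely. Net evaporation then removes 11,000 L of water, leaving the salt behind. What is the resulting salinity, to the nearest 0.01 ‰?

After mixing: salt = 46,500×22.2 + 31,200×35.4 = 2,136,780; volume = 77,700 L
After evaporation: salt unchanged = 2,136,780; volume = 77,700 − 11,000 = 66,700 L
S = 2,136,780 / 66,700 = 32.0357 ‰

32.04 ‰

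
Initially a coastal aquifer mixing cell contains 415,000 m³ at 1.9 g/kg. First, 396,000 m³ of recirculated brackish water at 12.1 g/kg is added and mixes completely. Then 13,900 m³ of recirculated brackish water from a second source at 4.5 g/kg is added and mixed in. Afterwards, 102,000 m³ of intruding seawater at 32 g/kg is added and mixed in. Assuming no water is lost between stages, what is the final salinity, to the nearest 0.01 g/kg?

9.61 g/kg

Conserving salt mass:
Initial salt = 415,000×1.9 = 788,500
After stage 1: salt = 788,500 + 396,000×12.1 = 5,580,100; volume = 811,000 m³; S = 6.881 g/kg
After stage 2: salt = 5,580,100 + 13,900×4.5 = 5,642,650; volume = 824,900 m³; S = 6.84 g/kg
After stage 3: salt = 5,642,650 + 102,000×32 = 8,906,650; volume = 926,900 m³
S = 8,906,650 / 926,900 = 9.6091 g/kg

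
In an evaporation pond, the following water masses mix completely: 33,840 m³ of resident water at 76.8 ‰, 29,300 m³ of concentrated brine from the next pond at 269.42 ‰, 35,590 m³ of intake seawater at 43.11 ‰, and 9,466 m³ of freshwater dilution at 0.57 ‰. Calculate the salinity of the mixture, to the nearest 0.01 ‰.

111.21 ‰

Conserving salt mass:
salt = 33,840×76.8 + 29,300×269.42 + 35,590×43.11 + 9,466×0.57 = 2,598,912 + 7,894,006 + 1,534,284.9 + 5,395.62 = 12,032,598.52
volume = 33,840 + 29,300 + 35,590 + 9,466 = 108,196 m³
S = 12,032,598.52 / 108,196 = 111.2111 ‰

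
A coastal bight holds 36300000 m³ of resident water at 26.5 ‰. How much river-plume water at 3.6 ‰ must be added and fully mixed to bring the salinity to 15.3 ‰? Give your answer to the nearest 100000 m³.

Salt balance: 36,300,000×26.5 + V×3.6 = (36,300,000+V)×15.3
961,950,000 + 3.6V = 555,390,000 + 15.3V
406,560,000 = 11.7V
V = 34,748,717.95 m³

34700000 m³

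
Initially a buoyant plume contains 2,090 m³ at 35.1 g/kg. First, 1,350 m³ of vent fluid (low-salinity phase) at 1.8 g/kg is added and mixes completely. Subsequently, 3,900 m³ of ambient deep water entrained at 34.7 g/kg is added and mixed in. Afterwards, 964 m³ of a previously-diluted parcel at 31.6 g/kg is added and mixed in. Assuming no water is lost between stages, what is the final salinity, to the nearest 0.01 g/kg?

29.09 g/kg

Weighted by volume,
Initial salt = 2,090×35.1 = 73,359
After stage 1: salt = 73,359 + 1,350×1.8 = 75,789; volume = 3,440 m³; S = 22.032 g/kg
After stage 2: salt = 75,789 + 3,900×34.7 = 211,119; volume = 7,340 m³; S = 28.763 g/kg
After stage 3: salt = 211,119 + 964×31.6 = 241,581.4; volume = 8,304 m³
S = 241,581.4 / 8,304 = 29.0922 g/kg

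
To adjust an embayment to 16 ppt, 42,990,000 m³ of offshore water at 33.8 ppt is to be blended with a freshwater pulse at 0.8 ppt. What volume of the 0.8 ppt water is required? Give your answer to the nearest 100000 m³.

Salt balance: 42,990,000×33.8 + V×0.8 = (42,990,000+V)×16
1,453,062,000 + 0.8V = 687,840,000 + 16V
765,222,000 = 15.2V
V = 50,343,552.63 m³

50300000 m³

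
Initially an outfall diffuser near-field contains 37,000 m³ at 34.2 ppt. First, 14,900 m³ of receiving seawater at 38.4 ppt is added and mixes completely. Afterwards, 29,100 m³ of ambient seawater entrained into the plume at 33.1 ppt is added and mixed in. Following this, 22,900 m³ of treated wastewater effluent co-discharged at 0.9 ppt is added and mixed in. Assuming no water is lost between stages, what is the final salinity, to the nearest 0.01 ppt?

Conserving salt mass:
Initial salt = 37,000×34.2 = 1,265,400
After stage 1: salt = 1,265,400 + 14,900×38.4 = 1,837,560; volume = 51,900 m³; S = 35.406 ppt
After stage 2: salt = 1,837,560 + 29,100×33.1 = 2,800,770; volume = 81,000 m³; S = 34.577 ppt
After stage 3: salt = 2,800,770 + 22,900×0.9 = 2,821,380; volume = 103,900 m³
S = 2,821,380 / 103,900 = 27.1548 ppt

27.15 ppt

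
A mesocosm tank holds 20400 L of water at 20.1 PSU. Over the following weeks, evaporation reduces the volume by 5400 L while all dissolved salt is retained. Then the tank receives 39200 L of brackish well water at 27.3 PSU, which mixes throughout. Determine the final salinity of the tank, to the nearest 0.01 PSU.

27.31 PSU

After evaporation: salt = 20,400×20.1 = 410,040; volume = 20,400 − 5,400 = 15,000 L
After mixing: salt = 410,040 + 39,200×27.3 = 1,480,200; volume = 15,000 + 39,200 = 54,200 L
S = 1,480,200 / 54,200 = 27.31 PSU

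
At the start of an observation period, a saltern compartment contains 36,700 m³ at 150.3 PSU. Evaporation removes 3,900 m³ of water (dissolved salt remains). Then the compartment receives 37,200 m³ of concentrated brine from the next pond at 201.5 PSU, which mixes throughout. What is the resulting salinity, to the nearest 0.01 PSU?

After evaporation: salt = 36,700×150.3 = 5,516,010; volume = 36,700 − 3,900 = 32,800 m³
After mixing: salt = 5,516,010 + 37,200×201.5 = 13,011,810; volume = 32,800 + 37,200 = 70,000 m³
S = 13,011,810 / 70,000 = 185.883 PSU

185.88 PSU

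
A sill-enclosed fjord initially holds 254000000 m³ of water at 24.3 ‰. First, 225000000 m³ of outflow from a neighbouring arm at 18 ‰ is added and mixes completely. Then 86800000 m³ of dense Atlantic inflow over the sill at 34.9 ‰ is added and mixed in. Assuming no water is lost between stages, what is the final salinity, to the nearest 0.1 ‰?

23.4 ‰

By conservation of dissolved salt,
Initial salt = 254,000,000×24.3 = 6,172,200,000
After stage 1: salt = 6,172,200,000 + 225,000,000×18 = 10,222,200,000; volume = 479,000,000 m³; S = 21.341 ‰
After stage 2: salt = 10,222,200,000 + 86,800,000×34.9 = 13,251,520,000; volume = 565,800,000 m³
S = 13,251,520,000 / 565,800,000 = 23.4209 ‰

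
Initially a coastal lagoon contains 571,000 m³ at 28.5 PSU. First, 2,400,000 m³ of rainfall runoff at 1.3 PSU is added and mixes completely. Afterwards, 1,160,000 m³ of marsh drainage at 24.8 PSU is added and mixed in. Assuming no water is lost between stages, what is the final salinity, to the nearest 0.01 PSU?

Mass of salt is conserved:
Initial salt = 571,000×28.5 = 16,273,500
After stage 1: salt = 16,273,500 + 2,400,000×1.3 = 19,393,500; volume = 2,971,000 m³; S = 6.528 PSU
After stage 2: salt = 19,393,500 + 1,160,000×24.8 = 48,161,500; volume = 4,131,000 m³
S = 48,161,500 / 4,131,000 = 11.6586 PSU

11.66 PSU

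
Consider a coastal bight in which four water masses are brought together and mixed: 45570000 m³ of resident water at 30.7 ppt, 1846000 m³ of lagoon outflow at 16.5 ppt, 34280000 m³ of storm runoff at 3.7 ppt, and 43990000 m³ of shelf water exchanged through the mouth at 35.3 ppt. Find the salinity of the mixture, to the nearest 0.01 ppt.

Conserving salt mass:
salt = 45,570,000×30.7 + 1,846,000×16.5 + 34,280,000×3.7 + 43,990,000×35.3 = 1,398,999,000 + 30,459,000 + 126,836,000 + 1,552,847,000 = 3,109,141,000
volume = 45,570,000 + 1,846,000 + 34,280,000 + 43,990,000 = 125,686,000 m³
S = 3,109,141,000 / 125,686,000 = 24.7374 ppt

24.74 ppt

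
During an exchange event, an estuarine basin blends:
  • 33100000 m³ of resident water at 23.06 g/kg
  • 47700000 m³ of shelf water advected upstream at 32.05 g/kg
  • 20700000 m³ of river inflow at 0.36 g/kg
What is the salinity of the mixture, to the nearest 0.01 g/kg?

Total salt / total volume:
salt = 33,100,000×23.06 + 47,700,000×32.05 + 20,700,000×0.36 = 763,286,000 + 1,528,785,000 + 7,452,000 = 2,299,523,000
volume = 33,100,000 + 47,700,000 + 20,700,000 = 101,500,000 m³
S = 2,299,523,000 / 101,500,000 = 22.6554 g/kg

22.66 g/kg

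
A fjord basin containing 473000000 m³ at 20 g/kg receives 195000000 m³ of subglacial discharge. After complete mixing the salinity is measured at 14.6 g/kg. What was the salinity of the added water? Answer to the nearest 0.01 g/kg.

Salt balance: 473,000,000×20 + 195,000,000×S = 668,000,000×14.6
9,460,000,000 + 195,000,000·S = 9,752,800,000
S = (9,752,800,000 − 9,460,000,000) / 195,000,000 = 1.5015 g/kg

1.50 g/kg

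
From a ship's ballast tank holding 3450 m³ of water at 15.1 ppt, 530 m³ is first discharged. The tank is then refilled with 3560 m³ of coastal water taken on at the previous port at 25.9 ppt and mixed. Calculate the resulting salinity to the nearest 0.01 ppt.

21.03 ppt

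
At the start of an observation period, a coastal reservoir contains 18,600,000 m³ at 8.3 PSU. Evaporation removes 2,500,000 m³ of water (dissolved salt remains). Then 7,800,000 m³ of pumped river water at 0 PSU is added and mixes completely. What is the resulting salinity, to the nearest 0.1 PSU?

6.5 PSU

After evaporation: salt = 18,600,000×8.3 = 154,380,000; volume = 18,600,000 − 2,500,000 = 16,100,000 m³
After mixing: salt = 154,380,000 + 7,800,000×0 = 154,380,000; volume = 16,100,000 + 7,800,000 = 23,900,000 m³
S = 154,380,000 / 23,900,000 = 6.4594 PSU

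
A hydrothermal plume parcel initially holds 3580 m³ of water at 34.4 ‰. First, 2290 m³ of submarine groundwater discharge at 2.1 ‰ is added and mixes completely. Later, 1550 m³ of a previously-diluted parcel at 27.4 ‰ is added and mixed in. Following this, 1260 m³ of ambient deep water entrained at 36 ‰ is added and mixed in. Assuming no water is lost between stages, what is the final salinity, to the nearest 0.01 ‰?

Total salt / total volume:
Initial salt = 3,580×34.4 = 123,152
After stage 1: salt = 123,152 + 2,290×2.1 = 127,961; volume = 5,870 m³; S = 21.799 ‰
After stage 2: salt = 127,961 + 1,550×27.4 = 170,431; volume = 7,420 m³; S = 22.969 ‰
After stage 3: salt = 170,431 + 1,260×36 = 215,791; volume = 8,680 m³
S = 215,791 / 8,680 = 24.8607 ‰

24.86 ‰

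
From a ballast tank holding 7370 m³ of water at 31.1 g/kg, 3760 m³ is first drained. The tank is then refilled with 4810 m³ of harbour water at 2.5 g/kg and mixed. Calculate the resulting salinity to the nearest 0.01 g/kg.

Remaining after removal: 3,610 m³ at 31.1 g/kg (salt = 112,271)
After addition: salt = 112,271 + 4,810×2.5 = 124,296; volume = 8,420 m³
S = 124,296 / 8,420 = 14.762 g/kg

14.76 g/kg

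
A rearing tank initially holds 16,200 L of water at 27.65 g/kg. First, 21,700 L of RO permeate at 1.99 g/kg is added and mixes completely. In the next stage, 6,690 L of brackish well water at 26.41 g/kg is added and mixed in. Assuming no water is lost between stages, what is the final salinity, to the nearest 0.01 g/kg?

Conserving salt mass:
Initial salt = 16,200×27.65 = 447,930
After stage 1: salt = 447,930 + 21,700×1.99 = 491,113; volume = 37,900 L; S = 12.958 g/kg
After stage 2: salt = 491,113 + 6,690×26.41 = 667,795.9; volume = 44,590 L
S = 667,795.9 / 44,590 = 14.9764 g/kg

14.98 g/kg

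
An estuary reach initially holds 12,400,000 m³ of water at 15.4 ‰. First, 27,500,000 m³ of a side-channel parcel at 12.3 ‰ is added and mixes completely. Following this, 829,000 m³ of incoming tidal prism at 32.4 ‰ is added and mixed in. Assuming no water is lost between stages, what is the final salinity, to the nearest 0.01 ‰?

By conservation of dissolved salt,
Initial salt = 12,400,000×15.4 = 190,960,000
After stage 1: salt = 190,960,000 + 27,500,000×12.3 = 529,210,000; volume = 39,900,000 m³; S = 13.263 ‰
After stage 2: salt = 529,210,000 + 829,000×32.4 = 556,069,600; volume = 40,729,000 m³
S = 556,069,600 / 40,729,000 = 13.6529 ‰

13.65 ‰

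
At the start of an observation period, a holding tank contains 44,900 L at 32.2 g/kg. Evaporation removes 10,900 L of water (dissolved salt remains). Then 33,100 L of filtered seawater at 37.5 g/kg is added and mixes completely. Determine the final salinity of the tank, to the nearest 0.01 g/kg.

40.05 g/kg

After evaporation: salt = 44,900×32.2 = 1,445,780; volume = 44,900 − 10,900 = 34,000 L
After mixing: salt = 1,445,780 + 33,100×37.5 = 2,687,030; volume = 34,000 + 33,100 = 67,100 L
S = 2,687,030 / 67,100 = 40.0452 g/kg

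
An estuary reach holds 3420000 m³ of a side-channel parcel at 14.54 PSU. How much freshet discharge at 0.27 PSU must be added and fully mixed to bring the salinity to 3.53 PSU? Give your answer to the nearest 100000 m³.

Salt balance: 3,420,000×14.54 + V×0.27 = (3,420,000+V)×3.53
49,726,800 + 0.27V = 12,072,600 + 3.53V
37,654,200 = 3.26V
V = 11,550,368.1 m³

11600000 m³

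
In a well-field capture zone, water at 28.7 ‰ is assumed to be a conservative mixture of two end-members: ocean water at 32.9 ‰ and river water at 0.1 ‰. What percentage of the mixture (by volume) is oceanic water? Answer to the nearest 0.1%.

87.2%

Let g be the oceanic fraction. Salt balance per unit volume:
g×32.9 + (1−g)×0.1 = 28.7
g = (28.7 − 0.1) / (32.9 − 0.1) = 28.6/32.8 = 0.872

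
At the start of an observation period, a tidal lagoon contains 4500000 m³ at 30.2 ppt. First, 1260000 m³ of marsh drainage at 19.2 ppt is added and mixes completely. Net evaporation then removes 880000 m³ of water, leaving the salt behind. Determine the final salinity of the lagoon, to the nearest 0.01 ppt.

After mixing: salt = 4,500,000×30.2 + 1,260,000×19.2 = 160,092,000; volume = 5,760,000 m³
After evaporation: salt unchanged = 160,092,000; volume = 5,760,000 − 880,000 = 4,880,000 m³
S = 160,092,000 / 4,880,000 = 32.8057 ppt

32.81 ppt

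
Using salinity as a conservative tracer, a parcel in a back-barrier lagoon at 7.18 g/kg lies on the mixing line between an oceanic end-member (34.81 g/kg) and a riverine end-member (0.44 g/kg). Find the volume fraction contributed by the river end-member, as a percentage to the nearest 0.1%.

80.4%

Let f be the freshwater fraction. Salt balance per unit volume:
f×0.44 + (1−f)×34.81 = 7.18
f = (34.81 − 7.18) / (34.81 − 0.44) = 27.63/34.37 = 0.8039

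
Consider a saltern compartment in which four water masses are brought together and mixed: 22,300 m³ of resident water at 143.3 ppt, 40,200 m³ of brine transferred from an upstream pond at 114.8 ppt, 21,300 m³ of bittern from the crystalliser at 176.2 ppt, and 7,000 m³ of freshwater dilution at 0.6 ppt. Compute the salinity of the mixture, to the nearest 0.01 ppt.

127.40 ppt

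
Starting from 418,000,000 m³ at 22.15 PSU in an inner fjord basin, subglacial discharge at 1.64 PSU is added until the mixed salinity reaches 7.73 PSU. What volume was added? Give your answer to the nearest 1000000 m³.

Salt balance: 418,000,000×22.15 + V×1.64 = (418,000,000+V)×7.73
9,258,700,000 + 1.64V = 3,231,140,000 + 7.73V
6,027,560,000 = 6.09V
V = 989,747,126.44 m³

990000000 m³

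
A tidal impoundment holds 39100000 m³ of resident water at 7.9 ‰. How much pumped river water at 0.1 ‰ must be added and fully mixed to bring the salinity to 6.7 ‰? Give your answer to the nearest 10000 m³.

Salt balance: 39,100,000×7.9 + V×0.1 = (39,100,000+V)×6.7
308,890,000 + 0.1V = 261,970,000 + 6.7V
46,920,000 = 6.6V
V = 7,109,090.91 m³

7110000 m³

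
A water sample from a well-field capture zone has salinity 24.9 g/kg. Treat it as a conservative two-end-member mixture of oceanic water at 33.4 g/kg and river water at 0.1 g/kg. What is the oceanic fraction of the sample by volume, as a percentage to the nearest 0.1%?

Let g be the oceanic fraction. Salt balance per unit volume:
g×33.4 + (1−g)×0.1 = 24.9
g = (24.9 − 0.1) / (33.4 − 0.1) = 24.8/33.3 = 0.7447

74.5%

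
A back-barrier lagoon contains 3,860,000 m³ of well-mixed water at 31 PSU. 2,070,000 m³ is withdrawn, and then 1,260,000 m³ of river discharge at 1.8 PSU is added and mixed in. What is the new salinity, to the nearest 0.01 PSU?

Remaining after removal: 1,790,000 m³ at 31 PSU (salt = 55,490,000)
After addition: salt = 55,490,000 + 1,260,000×1.8 = 57,758,000; volume = 3,050,000 m³
S = 57,758,000 / 3,050,000 = 18.937 PSU

18.94 PSU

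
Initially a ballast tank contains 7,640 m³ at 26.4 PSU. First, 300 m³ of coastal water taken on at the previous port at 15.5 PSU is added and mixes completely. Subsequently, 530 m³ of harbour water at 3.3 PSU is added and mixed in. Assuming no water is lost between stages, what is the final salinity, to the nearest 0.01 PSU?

24.57 PSU

Conserving salt mass:
Initial salt = 7,640×26.4 = 201,696
After stage 1: salt = 201,696 + 300×15.5 = 206,346; volume = 7,940 m³; S = 25.988 PSU
After stage 2: salt = 206,346 + 530×3.3 = 208,095; volume = 8,470 m³
S = 208,095 / 8,470 = 24.5685 PSU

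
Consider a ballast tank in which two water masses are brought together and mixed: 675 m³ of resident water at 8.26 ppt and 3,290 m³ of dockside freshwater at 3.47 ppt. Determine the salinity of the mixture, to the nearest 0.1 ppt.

Weighted by volume,
salt = 675×8.26 + 3,290×3.47 = 5,575.5 + 11,416.3 = 16,991.8
volume = 675 + 3,290 = 3,965 m³
S = 16,991.8 / 3,965 = 4.285 ppt

4.3 ppt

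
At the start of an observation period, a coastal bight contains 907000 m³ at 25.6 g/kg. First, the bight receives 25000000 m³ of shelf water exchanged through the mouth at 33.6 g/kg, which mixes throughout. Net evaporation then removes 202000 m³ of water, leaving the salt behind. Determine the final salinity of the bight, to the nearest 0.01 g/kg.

33.58 g/kg

After mixing: salt = 907,000×25.6 + 25,000,000×33.6 = 863,219,200; volume = 25,907,000 m³
After evaporation: salt unchanged = 863,219,200; volume = 25,907,000 − 202,000 = 25,705,000 m³
S = 863,219,200 / 25,705,000 = 33.5818 g/kg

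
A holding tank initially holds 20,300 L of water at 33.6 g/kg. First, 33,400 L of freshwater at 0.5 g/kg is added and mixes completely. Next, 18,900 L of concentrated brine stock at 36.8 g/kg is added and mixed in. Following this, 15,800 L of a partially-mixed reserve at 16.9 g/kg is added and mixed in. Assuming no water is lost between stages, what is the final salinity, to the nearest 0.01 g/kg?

18.79 g/kg

Weighted by volume,
Initial salt = 20,300×33.6 = 682,080
After stage 1: salt = 682,080 + 33,400×0.5 = 698,780; volume = 53,700 L; S = 13.013 g/kg
After stage 2: salt = 698,780 + 18,900×36.8 = 1,394,300; volume = 72,600 L; S = 19.205 g/kg
After stage 3: salt = 1,394,300 + 15,800×16.9 = 1,661,320; volume = 88,400 L
S = 1,661,320 / 88,400 = 18.7932 g/kg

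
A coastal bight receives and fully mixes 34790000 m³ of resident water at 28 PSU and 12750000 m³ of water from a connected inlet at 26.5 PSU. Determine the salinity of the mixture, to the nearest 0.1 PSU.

27.6 PSU

Salt balance:
salt = 34,790,000×28 + 12,750,000×26.5 = 974,120,000 + 337,875,000 = 1,311,995,000
volume = 34,790,000 + 12,750,000 = 47,540,000 m³
S = 1,311,995,000 / 47,540,000 = 27.598 PSU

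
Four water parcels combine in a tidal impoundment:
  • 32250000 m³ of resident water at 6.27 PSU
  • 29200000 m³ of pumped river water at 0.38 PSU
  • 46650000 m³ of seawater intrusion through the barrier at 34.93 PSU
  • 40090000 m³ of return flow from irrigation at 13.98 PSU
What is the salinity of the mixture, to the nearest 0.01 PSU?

Weighted by volume,
salt = 32,250,000×6.27 + 29,200,000×0.38 + 46,650,000×34.93 + 40,090,000×13.98 = 202,207,500 + 11,096,000 + 1,629,484,500 + 560,458,200 = 2,403,246,200
volume = 32,250,000 + 29,200,000 + 46,650,000 + 40,090,000 = 148,190,000 m³
S = 2,403,246,200 / 148,190,000 = 16.2173 PSU

16.22 PSU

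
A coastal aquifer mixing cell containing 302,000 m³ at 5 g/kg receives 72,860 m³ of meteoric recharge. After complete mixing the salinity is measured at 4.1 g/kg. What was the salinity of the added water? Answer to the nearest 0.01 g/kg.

0.37 g/kg

Salt balance: 302,000×5 + 72,860×S = 374,860×4.1
1,510,000 + 72,860·S = 1,536,926
S = (1,536,926 − 1,510,000) / 72,860 = 0.3696 g/kg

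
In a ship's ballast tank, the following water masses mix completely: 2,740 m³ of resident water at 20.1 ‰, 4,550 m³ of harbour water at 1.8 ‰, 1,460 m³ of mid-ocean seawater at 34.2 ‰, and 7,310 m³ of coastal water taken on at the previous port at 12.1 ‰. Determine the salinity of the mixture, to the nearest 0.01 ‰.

12.56 ‰

Conserving salt mass:
salt = 2,740×20.1 + 4,550×1.8 + 1,460×34.2 + 7,310×12.1 = 55,074 + 8,190 + 49,932 + 88,451 = 201,647
volume = 2,740 + 4,550 + 1,460 + 7,310 = 16,060 m³
S = 201,647 / 16,060 = 12.5559 ‰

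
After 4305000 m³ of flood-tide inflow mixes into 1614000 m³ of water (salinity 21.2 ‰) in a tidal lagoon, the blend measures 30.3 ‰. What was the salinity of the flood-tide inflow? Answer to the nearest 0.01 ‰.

33.71 ‰

Salt balance: 1,614,000×21.2 + 4,305,000×S = 5,919,000×30.3
34,216,800 + 4,305,000·S = 179,345,700
S = (179,345,700 − 34,216,800) / 4,305,000 = 33.7117 ‰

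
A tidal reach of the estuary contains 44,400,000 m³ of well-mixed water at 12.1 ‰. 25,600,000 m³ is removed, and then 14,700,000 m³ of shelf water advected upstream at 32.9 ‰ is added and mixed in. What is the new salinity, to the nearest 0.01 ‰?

21.23 ‰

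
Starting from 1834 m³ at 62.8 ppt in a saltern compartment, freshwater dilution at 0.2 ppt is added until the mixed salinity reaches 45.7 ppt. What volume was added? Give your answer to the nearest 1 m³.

689 m³

Salt balance: 1,834×62.8 + V×0.2 = (1,834+V)×45.7
115,175.2 + 0.2V = 83,813.8 + 45.7V
31,361.4 = 45.5V
V = 689.26 m³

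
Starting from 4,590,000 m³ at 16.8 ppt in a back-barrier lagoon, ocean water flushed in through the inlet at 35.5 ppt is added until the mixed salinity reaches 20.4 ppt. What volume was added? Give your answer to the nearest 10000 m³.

Salt balance: 4,590,000×16.8 + V×35.5 = (4,590,000+V)×20.4
77,112,000 + 35.5V = 93,636,000 + 20.4V
16,524,000 = 15.1V
V = 1,094,304.64 m³

1090000 m³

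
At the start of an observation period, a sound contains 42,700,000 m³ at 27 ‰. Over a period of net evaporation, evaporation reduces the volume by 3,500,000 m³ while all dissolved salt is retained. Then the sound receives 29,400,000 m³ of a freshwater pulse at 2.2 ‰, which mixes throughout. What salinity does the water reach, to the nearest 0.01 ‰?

17.75 ‰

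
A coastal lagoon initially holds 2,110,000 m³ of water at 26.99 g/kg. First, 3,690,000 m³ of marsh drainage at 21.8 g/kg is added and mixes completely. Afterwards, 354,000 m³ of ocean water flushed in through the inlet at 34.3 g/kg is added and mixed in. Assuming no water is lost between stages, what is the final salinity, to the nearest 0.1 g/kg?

By conservation of dissolved salt,
Initial salt = 2,110,000×26.99 = 56,948,900
After stage 1: salt = 56,948,900 + 3,690,000×21.8 = 137,390,900; volume = 5,800,000 m³; S = 23.688 g/kg
After stage 2: salt = 137,390,900 + 354,000×34.3 = 149,533,100; volume = 6,154,000 m³
S = 149,533,100 / 6,154,000 = 24.2985 g/kg

24.3 g/kg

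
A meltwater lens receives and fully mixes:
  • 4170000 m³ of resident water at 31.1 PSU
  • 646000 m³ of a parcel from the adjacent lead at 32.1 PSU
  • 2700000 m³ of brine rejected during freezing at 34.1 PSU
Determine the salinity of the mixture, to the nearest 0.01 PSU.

Salt balance:
salt = 4,170,000×31.1 + 646,000×32.1 + 2,700,000×34.1 = 129,687,000 + 20,736,600 + 92,070,000 = 242,493,600
volume = 4,170,000 + 646,000 + 2,700,000 = 7,516,000 m³
S = 242,493,600 / 7,516,000 = 32.2637 PSU

32.26 PSU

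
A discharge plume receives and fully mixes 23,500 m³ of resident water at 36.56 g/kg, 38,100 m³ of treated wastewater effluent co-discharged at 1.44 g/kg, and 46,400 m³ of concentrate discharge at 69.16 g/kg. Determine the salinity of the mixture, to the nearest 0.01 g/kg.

38.18 g/kg

By conservation of dissolved salt,
salt = 23,500×36.56 + 38,100×1.44 + 46,400×69.16 = 859,160 + 54,864 + 3,209,024 = 4,123,048
volume = 23,500 + 38,100 + 46,400 = 108,000 m³
S = 4,123,048 / 108,000 = 38.1764 g/kg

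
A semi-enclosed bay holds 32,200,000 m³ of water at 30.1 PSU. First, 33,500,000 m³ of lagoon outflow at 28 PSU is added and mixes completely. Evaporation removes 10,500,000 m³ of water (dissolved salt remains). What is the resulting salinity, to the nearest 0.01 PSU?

34.55 PSU

After mixing: salt = 32,200,000×30.1 + 33,500,000×28 = 1,907,220,000; volume = 65,700,000 m³
After evaporation: salt unchanged = 1,907,220,000; volume = 65,700,000 − 10,500,000 = 55,200,000 m³
S = 1,907,220,000 / 55,200,000 = 34.5511 PSU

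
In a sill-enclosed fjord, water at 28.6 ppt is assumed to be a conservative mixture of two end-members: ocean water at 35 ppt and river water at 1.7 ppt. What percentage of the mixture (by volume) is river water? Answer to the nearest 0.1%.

Let f be the freshwater fraction. Salt balance per unit volume:
f×1.7 + (1−f)×35 = 28.6
f = (35 − 28.6) / (35 − 1.7) = 6.4/33.3 = 0.1922

19.2%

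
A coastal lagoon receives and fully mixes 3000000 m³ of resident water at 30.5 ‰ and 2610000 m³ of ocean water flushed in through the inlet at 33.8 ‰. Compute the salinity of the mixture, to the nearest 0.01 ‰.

Mass of salt is conserved:
salt = 3,000,000×30.5 + 2,610,000×33.8 = 91,500,000 + 88,218,000 = 179,718,000
volume = 3,000,000 + 2,610,000 = 5,610,000 m³
S = 179,718,000 / 5,610,000 = 32.0353 ‰

32.04 ‰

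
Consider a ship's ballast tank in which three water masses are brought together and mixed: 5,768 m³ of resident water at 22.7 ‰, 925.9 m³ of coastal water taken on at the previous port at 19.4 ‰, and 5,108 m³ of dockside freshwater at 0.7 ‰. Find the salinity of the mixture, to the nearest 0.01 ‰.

12.92 ‰

By conservation of dissolved salt,
salt = 5,768×22.7 + 925.9×19.4 + 5,108×0.7 = 130,933.6 + 17,962.46 + 3,575.6 = 152,471.66
volume = 5,768 + 925.9 + 5,108 = 11,801.9 m³
S = 152,471.66 / 11,801.9 = 12.9192 ‰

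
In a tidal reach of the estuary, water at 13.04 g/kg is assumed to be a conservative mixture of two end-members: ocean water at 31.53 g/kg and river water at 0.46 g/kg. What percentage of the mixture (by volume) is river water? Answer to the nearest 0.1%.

59.5%

Let f be the freshwater fraction. Salt balance per unit volume:
f×0.46 + (1−f)×31.53 = 13.04
f = (31.53 − 13.04) / (31.53 − 0.46) = 18.49/31.07 = 0.5951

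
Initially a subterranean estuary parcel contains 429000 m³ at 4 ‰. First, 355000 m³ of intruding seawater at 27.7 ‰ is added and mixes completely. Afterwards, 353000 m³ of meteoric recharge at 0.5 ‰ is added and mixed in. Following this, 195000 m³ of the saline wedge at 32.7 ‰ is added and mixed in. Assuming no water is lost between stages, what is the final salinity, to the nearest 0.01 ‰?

Salt balance:
Initial salt = 429,000×4 = 1,716,000
After stage 1: salt = 1,716,000 + 355,000×27.7 = 11,549,500; volume = 784,000 m³; S = 14.732 ‰
After stage 2: salt = 11,549,500 + 353,000×0.5 = 11,726,000; volume = 1,137,000 m³; S = 10.313 ‰
After stage 3: salt = 11,726,000 + 195,000×32.7 = 18,102,500; volume = 1,332,000 m³
S = 18,102,500 / 1,332,000 = 13.5905 ‰

13.59 ‰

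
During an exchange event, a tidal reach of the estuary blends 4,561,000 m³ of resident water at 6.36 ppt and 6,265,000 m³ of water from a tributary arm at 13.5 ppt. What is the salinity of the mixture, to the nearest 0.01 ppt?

Mass of salt is conserved:
salt = 4,561,000×6.36 + 6,265,000×13.5 = 29,007,960 + 84,577,500 = 113,585,460
volume = 4,561,000 + 6,265,000 = 10,826,000 m³
S = 113,585,460 / 10,826,000 = 10.4919 ppt

10.49 ppt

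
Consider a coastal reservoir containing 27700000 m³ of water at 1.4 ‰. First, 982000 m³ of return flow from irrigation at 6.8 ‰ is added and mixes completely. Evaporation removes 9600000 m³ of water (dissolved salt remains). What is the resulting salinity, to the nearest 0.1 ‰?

2.4 ‰

After mixing: salt = 27,700,000×1.4 + 982,000×6.8 = 45,457,600; volume = 28,682,000 m³
After evaporation: salt unchanged = 45,457,600; volume = 28,682,000 − 9,600,000 = 19,082,000 m³
S = 45,457,600 / 19,082,000 = 2.3822 ‰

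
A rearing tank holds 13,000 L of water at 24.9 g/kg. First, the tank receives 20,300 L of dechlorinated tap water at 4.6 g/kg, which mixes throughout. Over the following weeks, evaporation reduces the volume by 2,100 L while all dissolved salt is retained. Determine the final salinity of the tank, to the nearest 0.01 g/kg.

13.37 g/kg

After mixing: salt = 13,000×24.9 + 20,300×4.6 = 417,080; volume = 33,300 L
After evaporation: salt unchanged = 417,080; volume = 33,300 − 2,100 = 31,200 L
S = 417,080 / 31,200 = 13.3679 g/kg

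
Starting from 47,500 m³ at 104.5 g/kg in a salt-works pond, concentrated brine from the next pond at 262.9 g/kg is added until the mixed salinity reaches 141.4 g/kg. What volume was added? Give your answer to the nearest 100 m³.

14400 m³

Salt balance: 47,500×104.5 + V×262.9 = (47,500+V)×141.4
4,963,750 + 262.9V = 6,716,500 + 141.4V
1,752,750 = 121.5V
V = 14,425.93 m³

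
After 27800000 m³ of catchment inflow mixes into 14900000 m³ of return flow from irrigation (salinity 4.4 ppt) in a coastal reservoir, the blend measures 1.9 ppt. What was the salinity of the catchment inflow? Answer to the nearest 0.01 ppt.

0.56 ppt

Salt balance: 14,900,000×4.4 + 27,800,000×S = 42,700,000×1.9
65,560,000 + 27,800,000·S = 81,130,000
S = (81,130,000 − 65,560,000) / 27,800,000 = 0.5601 ppt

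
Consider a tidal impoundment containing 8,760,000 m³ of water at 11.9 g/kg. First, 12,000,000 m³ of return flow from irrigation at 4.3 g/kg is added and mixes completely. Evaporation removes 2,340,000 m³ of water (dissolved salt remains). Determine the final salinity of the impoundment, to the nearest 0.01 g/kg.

After mixing: salt = 8,760,000×11.9 + 12,000,000×4.3 = 155,844,000; volume = 20,760,000 m³
After evaporation: salt unchanged = 155,844,000; volume = 20,760,000 − 2,340,000 = 18,420,000 m³
S = 155,844,000 / 18,420,000 = 8.4606 g/kg

8.46 g/kg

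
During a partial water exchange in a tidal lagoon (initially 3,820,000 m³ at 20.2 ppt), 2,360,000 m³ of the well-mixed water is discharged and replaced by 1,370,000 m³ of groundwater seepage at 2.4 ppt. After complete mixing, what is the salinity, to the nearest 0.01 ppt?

11.58 ppt

Remaining after removal: 1,460,000 m³ at 20.2 ppt (salt = 29,492,000)
After addition: salt = 29,492,000 + 1,370,000×2.4 = 32,780,000; volume = 2,830,000 m³
S = 32,780,000 / 2,830,000 = 11.583 ppt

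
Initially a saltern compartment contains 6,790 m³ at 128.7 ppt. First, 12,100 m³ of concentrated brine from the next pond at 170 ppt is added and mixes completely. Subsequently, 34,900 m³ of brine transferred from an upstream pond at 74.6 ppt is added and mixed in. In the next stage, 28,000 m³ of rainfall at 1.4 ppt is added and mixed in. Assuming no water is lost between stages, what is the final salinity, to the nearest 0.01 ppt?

By conservation of dissolved salt,
Initial salt = 6,790×128.7 = 873,873
After stage 1: salt = 873,873 + 12,100×170 = 2,930,873; volume = 18,890 m³; S = 155.155 ppt
After stage 2: salt = 2,930,873 + 34,900×74.6 = 5,534,413; volume = 53,790 m³; S = 102.889 ppt
After stage 3: salt = 5,534,413 + 28,000×1.4 = 5,573,613; volume = 81,790 m³
S = 5,573,613 / 81,790 = 68.1454 ppt

68.15 ppt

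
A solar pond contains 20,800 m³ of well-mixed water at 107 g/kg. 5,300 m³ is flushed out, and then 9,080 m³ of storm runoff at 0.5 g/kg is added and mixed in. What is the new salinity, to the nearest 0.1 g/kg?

67.7 g/kg

Remaining after removal: 15,500 m³ at 107 g/kg (salt = 1,658,500)
After addition: salt = 1,658,500 + 9,080×0.5 = 1,663,040; volume = 24,580 m³
S = 1,663,040 / 24,580 = 67.6583 g/kg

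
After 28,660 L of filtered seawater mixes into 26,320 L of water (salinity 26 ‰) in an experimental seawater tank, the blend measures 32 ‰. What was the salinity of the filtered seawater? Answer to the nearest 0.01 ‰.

Salt balance: 26,320×26 + 28,660×S = 54,980×32
684,320 + 28,660·S = 1,759,360
S = (1,759,360 − 684,320) / 28,660 = 37.5101 ‰

37.51 ‰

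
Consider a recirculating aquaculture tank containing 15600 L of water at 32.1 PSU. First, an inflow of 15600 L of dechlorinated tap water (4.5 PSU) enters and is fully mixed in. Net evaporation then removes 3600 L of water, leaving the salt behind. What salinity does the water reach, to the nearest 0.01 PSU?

20.69 PSU

After mixing: salt = 15,600×32.1 + 15,600×4.5 = 570,960; volume = 31,200 L
After evaporation: salt unchanged = 570,960; volume = 31,200 − 3,600 = 27,600 L
S = 570,960 / 27,600 = 20.687 PSU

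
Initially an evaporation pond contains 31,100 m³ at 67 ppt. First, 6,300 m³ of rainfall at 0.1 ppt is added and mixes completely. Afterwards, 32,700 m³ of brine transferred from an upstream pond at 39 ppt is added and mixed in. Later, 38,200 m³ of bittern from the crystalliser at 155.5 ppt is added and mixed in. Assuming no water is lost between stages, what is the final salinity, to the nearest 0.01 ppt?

Mass of salt is conserved:
Initial salt = 31,100×67 = 2,083,700
After stage 1: salt = 2,083,700 + 6,300×0.1 = 2,084,330; volume = 37,400 m³; S = 55.731 ppt
After stage 2: salt = 2,084,330 + 32,700×39 = 3,359,630; volume = 70,100 m³; S = 47.926 ppt
After stage 3: salt = 3,359,630 + 38,200×155.5 = 9,299,730; volume = 108,300 m³
S = 9,299,730 / 108,300 = 85.8701 ppt

85.87 ppt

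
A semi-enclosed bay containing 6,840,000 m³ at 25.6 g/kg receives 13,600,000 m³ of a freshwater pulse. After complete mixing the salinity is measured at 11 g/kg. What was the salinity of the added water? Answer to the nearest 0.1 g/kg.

3.7 g/kg

Salt balance: 6,840,000×25.6 + 13,600,000×S = 20,440,000×11
175,104,000 + 13,600,000·S = 224,840,000
S = (224,840,000 − 175,104,000) / 13,600,000 = 3.6571 g/kg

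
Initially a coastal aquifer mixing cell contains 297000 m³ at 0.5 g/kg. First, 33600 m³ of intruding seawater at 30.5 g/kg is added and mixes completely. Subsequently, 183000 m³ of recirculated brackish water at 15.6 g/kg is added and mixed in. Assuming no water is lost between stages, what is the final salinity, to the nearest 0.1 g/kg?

7.8 g/kg

Salt balance:
Initial salt = 297,000×0.5 = 148,500
After stage 1: salt = 148,500 + 33,600×30.5 = 1,173,300; volume = 330,600 m³; S = 3.549 g/kg
After stage 2: salt = 1,173,300 + 183,000×15.6 = 4,028,100; volume = 513,600 m³
S = 4,028,100 / 513,600 = 7.8429 g/kg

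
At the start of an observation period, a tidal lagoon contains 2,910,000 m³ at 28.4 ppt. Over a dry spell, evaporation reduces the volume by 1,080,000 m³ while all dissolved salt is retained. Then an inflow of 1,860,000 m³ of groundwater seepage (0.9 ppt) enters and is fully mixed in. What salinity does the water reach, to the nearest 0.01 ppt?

After evaporation: salt = 2,910,000×28.4 = 82,644,000; volume = 2,910,000 − 1,080,000 = 1,830,000 m³
After mixing: salt = 82,644,000 + 1,860,000×0.9 = 84,318,000; volume = 1,830,000 + 1,860,000 = 3,690,000 m³
S = 84,318,000 / 3,690,000 = 22.8504 ppt

22.85 ppt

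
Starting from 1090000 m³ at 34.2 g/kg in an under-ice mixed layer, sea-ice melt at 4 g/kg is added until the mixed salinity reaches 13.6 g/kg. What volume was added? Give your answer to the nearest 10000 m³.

2340000 m³

Salt balance: 1,090,000×34.2 + V×4 = (1,090,000+V)×13.6
37,278,000 + 4V = 14,824,000 + 13.6V
22,454,000 = 9.6V
V = 2,338,958.33 m³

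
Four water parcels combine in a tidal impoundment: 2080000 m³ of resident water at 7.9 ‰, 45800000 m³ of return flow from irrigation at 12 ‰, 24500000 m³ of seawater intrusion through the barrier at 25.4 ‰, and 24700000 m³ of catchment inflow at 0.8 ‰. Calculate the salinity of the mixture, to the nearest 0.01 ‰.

Weighted by volume,
salt = 2,080,000×7.9 + 45,800,000×12 + 24,500,000×25.4 + 24,700,000×0.8 = 16,432,000 + 549,600,000 + 622,300,000 + 19,760,000 = 1,208,092,000
volume = 2,080,000 + 45,800,000 + 24,500,000 + 24,700,000 = 97,080,000 m³
S = 1,208,092,000 / 97,080,000 = 12.4443 ‰

12.44 ‰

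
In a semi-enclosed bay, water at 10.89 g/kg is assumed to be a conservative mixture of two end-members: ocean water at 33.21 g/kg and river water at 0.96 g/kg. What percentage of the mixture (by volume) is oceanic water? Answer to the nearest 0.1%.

30.8%

Let g be the oceanic fraction. Salt balance per unit volume:
g×33.21 + (1−g)×0.96 = 10.89
g = (10.89 − 0.96) / (33.21 − 0.96) = 9.93/32.25 = 0.3079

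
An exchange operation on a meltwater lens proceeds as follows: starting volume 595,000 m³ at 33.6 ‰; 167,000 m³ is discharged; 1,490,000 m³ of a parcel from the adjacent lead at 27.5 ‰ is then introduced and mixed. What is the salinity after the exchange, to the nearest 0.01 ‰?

Remaining after removal: 428,000 m³ at 33.6 ‰ (salt = 14,380,800)
After addition: salt = 14,380,800 + 1,490,000×27.5 = 55,355,800; volume = 1,918,000 m³
S = 55,355,800 / 1,918,000 = 28.8612 ‰

28.86 ‰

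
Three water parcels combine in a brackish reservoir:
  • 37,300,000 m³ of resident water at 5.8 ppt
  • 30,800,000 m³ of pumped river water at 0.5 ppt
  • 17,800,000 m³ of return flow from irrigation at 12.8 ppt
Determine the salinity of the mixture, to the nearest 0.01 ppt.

By conservation of dissolved salt,
salt = 37,300,000×5.8 + 30,800,000×0.5 + 17,800,000×12.8 = 216,340,000 + 15,400,000 + 227,840,000 = 459,580,000
volume = 37,300,000 + 30,800,000 + 17,800,000 = 85,900,000 m³
S = 459,580,000 / 85,900,000 = 5.3502 ppt

5.35 ppt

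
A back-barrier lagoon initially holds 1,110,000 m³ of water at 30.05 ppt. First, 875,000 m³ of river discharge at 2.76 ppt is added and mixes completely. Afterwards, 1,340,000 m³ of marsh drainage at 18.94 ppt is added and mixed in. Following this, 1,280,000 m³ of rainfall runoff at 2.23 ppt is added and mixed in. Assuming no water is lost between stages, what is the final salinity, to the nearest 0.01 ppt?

13.90 ppt

Conserving salt mass:
Initial salt = 1,110,000×30.05 = 33,355,500
After stage 1: salt = 33,355,500 + 875,000×2.76 = 35,770,500; volume = 1,985,000 m³; S = 18.02 ppt
After stage 2: salt = 35,770,500 + 1,340,000×18.94 = 61,150,100; volume = 3,325,000 m³; S = 18.391 ppt
After stage 3: salt = 61,150,100 + 1,280,000×2.23 = 64,004,500; volume = 4,605,000 m³
S = 64,004,500 / 4,605,000 = 13.8989 ppt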